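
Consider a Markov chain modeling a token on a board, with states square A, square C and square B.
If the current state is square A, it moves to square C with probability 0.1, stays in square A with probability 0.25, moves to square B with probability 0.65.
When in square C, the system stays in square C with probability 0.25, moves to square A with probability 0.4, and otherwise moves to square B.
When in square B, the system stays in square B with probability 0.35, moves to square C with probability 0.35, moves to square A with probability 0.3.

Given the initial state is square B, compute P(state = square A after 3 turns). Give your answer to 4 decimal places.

Propagate the distribution vector 3 turns from square B.
After 0 turns: (0.0000, 0.0000, 1.0000)
After 1 turn: (0.3000, 0.3500, 0.3500)
After 2 turns: (0.3200, 0.2400, 0.4400)
After 3 turns: (0.3080, 0.2460, 0.4460)
P(in square A after 3 turns) = 0.3080

0.3080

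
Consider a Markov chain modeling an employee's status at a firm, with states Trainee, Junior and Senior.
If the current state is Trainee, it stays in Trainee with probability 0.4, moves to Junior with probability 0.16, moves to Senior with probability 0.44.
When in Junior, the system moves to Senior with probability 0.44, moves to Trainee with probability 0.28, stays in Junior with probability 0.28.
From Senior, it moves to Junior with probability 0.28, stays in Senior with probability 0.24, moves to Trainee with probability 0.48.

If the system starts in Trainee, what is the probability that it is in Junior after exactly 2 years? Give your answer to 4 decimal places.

0.2320

Sum over the intermediate state after 1 year:
P = P(Trainee→Trainee)·P(Trainee→Junior) + P(Trainee→Junior)·P(Junior→Junior) + P(Trainee→Senior)·P(Senior→Junior)
  = 0.4×0.16 + 0.16×0.28 + 0.44×0.28
  = 0.0640 + 0.0448 + 0.1232 = 0.2320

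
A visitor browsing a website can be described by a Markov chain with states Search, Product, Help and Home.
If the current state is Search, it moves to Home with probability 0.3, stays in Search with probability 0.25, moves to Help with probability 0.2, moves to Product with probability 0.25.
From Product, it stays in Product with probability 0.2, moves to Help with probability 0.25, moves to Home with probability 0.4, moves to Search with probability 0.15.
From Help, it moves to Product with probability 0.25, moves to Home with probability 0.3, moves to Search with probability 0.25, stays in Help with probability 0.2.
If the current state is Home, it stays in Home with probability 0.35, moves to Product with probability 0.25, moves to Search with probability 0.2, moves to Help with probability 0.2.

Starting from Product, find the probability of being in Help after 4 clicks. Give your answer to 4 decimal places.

Propagate the distribution vector 4 clicks from Product.
After 0 clicks: (0.0000, 1.0000, 0.0000, 0.0000)
After 1 click: (0.1500, 0.2000, 0.2500, 0.4000)
After 2 clicks: (0.2100, 0.2400, 0.2100, 0.3400)
After 3 clicks: (0.2090, 0.2380, 0.2120, 0.3410)
After 4 clicks: (0.2092, 0.2381, 0.2119, 0.3409)
P(in Help after 4 clicks) = 0.2119

0.2119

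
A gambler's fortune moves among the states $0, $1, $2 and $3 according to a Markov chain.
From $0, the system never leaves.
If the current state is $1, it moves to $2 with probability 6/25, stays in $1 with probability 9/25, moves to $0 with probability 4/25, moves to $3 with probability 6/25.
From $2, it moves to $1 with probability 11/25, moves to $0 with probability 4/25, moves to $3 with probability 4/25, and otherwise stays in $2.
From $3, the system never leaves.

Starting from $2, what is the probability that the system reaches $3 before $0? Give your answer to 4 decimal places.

0.5462

Let h(s) be the probability of absorption at $3 starting from transient state s. Then h($3) = 1 and h($0) = 0. By first-step analysis:
h($1) = 0.16·0 + 0.36·h($1) + 0.24·h($2) + 0.24·1
h($2) = 0.16·0 + 0.44·h($1) + 0.24·h($2) + 0.16·1
Solving: h($1) = 0.5798, h($2) = 0.5462.
Starting from $2, the probability is 0.5462.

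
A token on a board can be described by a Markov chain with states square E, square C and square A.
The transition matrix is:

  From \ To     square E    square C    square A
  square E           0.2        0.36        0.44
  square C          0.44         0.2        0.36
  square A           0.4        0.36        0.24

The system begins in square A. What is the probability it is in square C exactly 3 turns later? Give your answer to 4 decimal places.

0.3116

Propagate the distribution vector 3 turns from square A.
After 0 turns: (0.0000, 0.0000, 1.0000)
After 1 turn: (0.4000, 0.3600, 0.2400)
After 2 turns: (0.3344, 0.3024, 0.3632)
After 3 turns: (0.3452, 0.3116, 0.3432)
P(in square C after 3 turns) = 0.3116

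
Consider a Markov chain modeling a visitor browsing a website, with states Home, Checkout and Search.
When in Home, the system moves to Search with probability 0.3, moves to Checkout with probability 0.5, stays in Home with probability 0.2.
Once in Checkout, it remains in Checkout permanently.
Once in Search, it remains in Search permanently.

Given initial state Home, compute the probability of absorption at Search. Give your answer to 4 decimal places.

Let h(s) be the probability of absorption at Search starting from transient state s. Then h(Search) = 1 and h(Checkout) = 0. By first-step analysis:
h(Home) = 0.2·h(Home) + 0.5·0 + 0.3·1
Solving: h(Home) = 0.3750.
Starting from Home, the probability is 0.3750.

0.3750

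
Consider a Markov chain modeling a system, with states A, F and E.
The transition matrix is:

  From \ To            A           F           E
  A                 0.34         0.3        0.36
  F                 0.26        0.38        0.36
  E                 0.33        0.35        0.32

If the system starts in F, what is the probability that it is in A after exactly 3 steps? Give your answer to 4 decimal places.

Propagate the distribution vector 3 steps from F.
After 0 steps: (0.0000, 1.0000, 0.0000)
After 1 step: (0.2600, 0.3800, 0.3600)
After 2 steps: (0.3060, 0.3484, 0.3456)
After 3 steps: (0.3087, 0.3452, 0.3462)
P(in A after 3 steps) = 0.3087

0.3087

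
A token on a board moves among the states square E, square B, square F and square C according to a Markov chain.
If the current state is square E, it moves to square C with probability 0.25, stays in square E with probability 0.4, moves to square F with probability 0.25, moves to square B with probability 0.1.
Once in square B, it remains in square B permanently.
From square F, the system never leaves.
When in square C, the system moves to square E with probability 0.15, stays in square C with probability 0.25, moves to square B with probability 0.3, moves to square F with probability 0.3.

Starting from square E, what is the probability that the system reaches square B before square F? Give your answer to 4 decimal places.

Let h(s) be the probability of absorption at square B starting from transient state s. Then h(square B) = 1 and h(square F) = 0. By first-step analysis:
h(square E) = 0.4·h(square E) + 0.1·1 + 0.25·0 + 0.25·h(square C)
h(square C) = 0.15·h(square E) + 0.3·1 + 0.3·0 + 0.25·h(square C)
Solving: h(square E) = 0.3636, h(square C) = 0.4727.
Starting from square E, the probability is 0.3636.

0.3636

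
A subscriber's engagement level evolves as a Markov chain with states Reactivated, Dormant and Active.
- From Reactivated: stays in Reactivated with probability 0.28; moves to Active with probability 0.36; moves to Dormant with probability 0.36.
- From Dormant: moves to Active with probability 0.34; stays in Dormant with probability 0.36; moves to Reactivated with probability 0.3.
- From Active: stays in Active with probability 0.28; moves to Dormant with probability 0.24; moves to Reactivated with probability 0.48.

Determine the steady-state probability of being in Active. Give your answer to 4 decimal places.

Let the stationary distribution be π with π = πP and π_1 + π_2 + π_3 = 1.
π_1 = 0.28·π_1 + 0.3·π_2 + 0.48·π_3
π_2 = 0.36·π_1 + 0.36·π_2 + 0.24·π_3
Solving with the normalization constraint gives π = (0.3519, 0.3207, 0.3274).
So the stationary probability of Active is 0.3274.

0.3274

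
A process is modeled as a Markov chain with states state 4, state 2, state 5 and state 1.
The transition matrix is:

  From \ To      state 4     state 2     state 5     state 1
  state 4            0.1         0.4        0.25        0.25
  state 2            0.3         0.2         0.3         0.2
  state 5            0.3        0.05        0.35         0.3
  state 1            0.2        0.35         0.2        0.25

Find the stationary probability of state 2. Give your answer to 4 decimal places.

Let the stationary distribution be π with π = πP and π_1 + π_2 + π_3 + π_4 = 1.
π_1 = 0.1·π_1 + 0.3·π_2 + 0.3·π_3 + 0.2·π_4
π_2 = 0.4·π_1 + 0.2·π_2 + 0.05·π_3 + 0.35·π_4
π_3 = 0.25·π_1 + 0.3·π_2 + 0.35·π_3 + 0.2·π_4
Solving with the normalization constraint gives π = (0.2290, 0.2420, 0.2772, 0.2518).
So the stationary probability of state 2 is 0.2420.

0.2420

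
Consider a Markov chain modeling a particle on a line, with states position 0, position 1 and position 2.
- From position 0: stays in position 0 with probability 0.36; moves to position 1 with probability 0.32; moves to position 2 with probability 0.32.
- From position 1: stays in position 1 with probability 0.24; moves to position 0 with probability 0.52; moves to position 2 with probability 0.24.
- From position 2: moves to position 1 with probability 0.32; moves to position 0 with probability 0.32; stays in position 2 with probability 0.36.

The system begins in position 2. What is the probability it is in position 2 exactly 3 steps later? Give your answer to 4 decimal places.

Propagate the distribution vector 3 steps from position 2.
After 0 steps: (0.0000, 0.0000, 1.0000)
After 1 step: (0.3200, 0.3200, 0.3600)
After 2 steps: (0.3968, 0.2944, 0.3088)
After 3 steps: (0.3948, 0.2964, 0.3088)
P(in position 2 after 3 steps) = 0.3088

0.3088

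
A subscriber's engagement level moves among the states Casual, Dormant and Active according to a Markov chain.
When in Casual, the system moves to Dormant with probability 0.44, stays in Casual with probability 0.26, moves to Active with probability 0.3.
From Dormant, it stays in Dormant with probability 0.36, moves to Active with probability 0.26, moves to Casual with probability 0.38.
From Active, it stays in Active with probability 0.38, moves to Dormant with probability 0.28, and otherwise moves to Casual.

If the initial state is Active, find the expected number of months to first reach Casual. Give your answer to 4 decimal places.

2.8395

Let t(s) be the expected number of months to first reach Casual from state s, with t(Casual) = 0. Conditioning on the first month:
t(Dormant) = 1 + 0.36·t(Dormant) + 0.26·t(Active)
t(Active) = 1 + 0.28·t(Dormant) + 0.38·t(Active)
Solving: t(Dormant) = 2.7160, t(Active) = 2.8395.
Expected months from Active to Casual: 2.8395.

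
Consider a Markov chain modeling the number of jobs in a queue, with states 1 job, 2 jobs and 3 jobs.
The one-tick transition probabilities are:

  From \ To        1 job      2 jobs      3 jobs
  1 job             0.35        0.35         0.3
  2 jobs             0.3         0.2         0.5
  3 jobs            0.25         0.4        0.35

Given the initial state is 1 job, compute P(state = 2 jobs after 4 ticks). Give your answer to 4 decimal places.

0.3207

Propagate the distribution vector 4 ticks from 1 job.
After 0 ticks: (1.0000, 0.0000, 0.0000)
After 1 tick: (0.3500, 0.3500, 0.3000)
After 2 ticks: (0.3025, 0.3125, 0.3850)
After 3 ticks: (0.2959, 0.3224, 0.3818)
After 4 ticks: (0.2957, 0.3207, 0.3836)
P(in 2 jobs after 4 ticks) = 0.3207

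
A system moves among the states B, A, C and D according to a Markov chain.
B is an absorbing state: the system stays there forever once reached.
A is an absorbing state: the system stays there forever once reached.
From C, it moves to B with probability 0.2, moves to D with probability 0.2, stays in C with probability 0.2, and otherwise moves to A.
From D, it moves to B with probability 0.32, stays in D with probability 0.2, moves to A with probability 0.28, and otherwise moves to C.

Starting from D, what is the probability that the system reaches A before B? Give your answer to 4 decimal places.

Let h(s) be the probability of absorption at A starting from transient state s. Then h(A) = 1 and h(B) = 0. By first-step analysis:
h(C) = 0.2·0 + 0.4·1 + 0.2·h(C) + 0.2·h(D)
h(D) = 0.32·0 + 0.28·1 + 0.2·h(C) + 0.2·h(D)
Solving: h(C) = 0.6267, h(D) = 0.5067.
Starting from D, the probability is 0.5067.

0.5067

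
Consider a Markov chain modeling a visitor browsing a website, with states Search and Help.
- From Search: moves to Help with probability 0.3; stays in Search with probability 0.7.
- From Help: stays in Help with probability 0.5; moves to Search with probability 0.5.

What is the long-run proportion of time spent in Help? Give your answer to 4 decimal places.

Let the stationary distribution be π with π = πP and π_1 + π_2 = 1.
π_1 = 0.7·π_1 + 0.5·π_2
Solving with the normalization constraint gives π = (0.6250, 0.3750).
So the stationary probability of Help is 0.3750.

0.3750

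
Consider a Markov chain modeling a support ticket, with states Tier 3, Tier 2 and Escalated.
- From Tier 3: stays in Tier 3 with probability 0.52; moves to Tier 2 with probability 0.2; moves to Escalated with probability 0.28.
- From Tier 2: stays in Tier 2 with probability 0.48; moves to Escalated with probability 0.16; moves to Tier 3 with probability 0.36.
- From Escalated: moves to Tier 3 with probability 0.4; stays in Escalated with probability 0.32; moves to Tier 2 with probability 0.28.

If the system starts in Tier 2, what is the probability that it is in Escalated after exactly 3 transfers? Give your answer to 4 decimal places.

Propagate the distribution vector 3 transfers from Tier 2.
After 0 transfers: (0.0000, 1.0000, 0.0000)
After 1 transfer: (0.3600, 0.4800, 0.1600)
After 2 transfers: (0.4240, 0.3472, 0.2288)
After 3 transfers: (0.4370, 0.3155, 0.2475)
P(in Escalated after 3 transfers) = 0.2475

0.2475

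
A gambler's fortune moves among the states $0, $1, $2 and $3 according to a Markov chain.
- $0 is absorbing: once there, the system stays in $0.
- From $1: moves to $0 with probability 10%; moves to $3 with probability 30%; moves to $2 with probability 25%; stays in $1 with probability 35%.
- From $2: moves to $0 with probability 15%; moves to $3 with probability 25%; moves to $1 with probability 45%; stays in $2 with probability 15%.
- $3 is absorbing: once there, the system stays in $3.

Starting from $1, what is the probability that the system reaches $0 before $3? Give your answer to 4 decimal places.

0.2784

Let h(s) be the probability of absorption at $0 starting from transient state s. Then h($0) = 1 and h($3) = 0. By first-step analysis:
h($1) = 0.1·1 + 0.35·h($1) + 0.25·h($2) + 0.3·0
h($2) = 0.15·1 + 0.45·h($1) + 0.15·h($2) + 0.25·0
Solving: h($1) = 0.2784, h($2) = 0.3239.
Starting from $1, the probability is 0.2784.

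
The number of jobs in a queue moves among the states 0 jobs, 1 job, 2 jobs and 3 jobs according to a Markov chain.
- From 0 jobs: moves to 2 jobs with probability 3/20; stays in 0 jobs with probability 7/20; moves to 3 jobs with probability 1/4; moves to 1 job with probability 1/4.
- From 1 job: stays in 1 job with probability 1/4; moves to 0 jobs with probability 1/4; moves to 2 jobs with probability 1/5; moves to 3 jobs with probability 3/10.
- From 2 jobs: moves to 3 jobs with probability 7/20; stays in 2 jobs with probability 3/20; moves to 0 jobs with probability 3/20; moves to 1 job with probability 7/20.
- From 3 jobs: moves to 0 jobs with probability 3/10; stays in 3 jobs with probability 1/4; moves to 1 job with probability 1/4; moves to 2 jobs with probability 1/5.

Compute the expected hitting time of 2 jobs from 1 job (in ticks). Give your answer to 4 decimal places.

5.3950

Let t(s) be the expected number of ticks to first reach 2 jobs from state s, with t(2 jobs) = 0. Conditioning on the first tick:
t(0 jobs) = 1 + 0.35·t(0 jobs) + 0.25·t(1 job) + 0.25·t(3 jobs)
t(1 job) = 1 + 0.25·t(0 jobs) + 0.25·t(1 job) + 0.3·t(3 jobs)
t(3 jobs) = 1 + 0.3·t(0 jobs) + 0.25·t(1 job) + 0.25·t(3 jobs)
Solving: t(0 jobs) = 5.6940, t(1 job) = 5.3950, t(3 jobs) = 5.4093.
Expected ticks from 1 job to 2 jobs: 5.3950.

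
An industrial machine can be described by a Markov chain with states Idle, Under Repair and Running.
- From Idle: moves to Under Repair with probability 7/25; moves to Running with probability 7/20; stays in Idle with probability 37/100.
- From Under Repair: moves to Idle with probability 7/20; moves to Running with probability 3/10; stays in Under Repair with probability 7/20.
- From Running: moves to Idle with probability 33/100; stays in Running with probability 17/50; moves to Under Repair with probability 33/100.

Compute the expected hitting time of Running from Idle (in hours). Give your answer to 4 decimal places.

2.9856

Let t(s) be the expected number of hours to first reach Running from state s, with t(Running) = 0. Conditioning on the first hour:
t(Idle) = 1 + 0.37·t(Idle) + 0.28·t(Under Repair)
t(Under Repair) = 1 + 0.35·t(Idle) + 0.35·t(Under Repair)
Solving: t(Idle) = 2.9856, t(Under Repair) = 3.1461.
Expected hours from Idle to Running: 2.9856.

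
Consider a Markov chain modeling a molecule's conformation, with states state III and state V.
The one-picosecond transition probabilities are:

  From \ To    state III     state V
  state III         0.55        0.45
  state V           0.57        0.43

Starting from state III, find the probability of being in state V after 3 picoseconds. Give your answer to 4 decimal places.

Propagate the distribution vector 3 picoseconds from state III.
After 0 picoseconds: (1.0000, 0.0000)
After 1 picosecond: (0.5500, 0.4500)
After 2 picoseconds: (0.5590, 0.4410)
After 3 picoseconds: (0.5588, 0.4412)
P(in state V after 3 picoseconds) = 0.4412

0.4412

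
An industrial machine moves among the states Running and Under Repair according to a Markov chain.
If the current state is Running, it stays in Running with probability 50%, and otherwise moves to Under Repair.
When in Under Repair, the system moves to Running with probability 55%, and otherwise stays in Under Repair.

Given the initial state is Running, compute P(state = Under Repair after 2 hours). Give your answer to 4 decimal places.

0.4750

Sum over the intermediate state after 1 hour:
P = P(Running→Running)·P(Running→Under Repair) + P(Running→Under Repair)·P(Under Repair→Under Repair)
  = 0.5×0.5 + 0.5×0.45
  = 0.2500 + 0.2250 = 0.4750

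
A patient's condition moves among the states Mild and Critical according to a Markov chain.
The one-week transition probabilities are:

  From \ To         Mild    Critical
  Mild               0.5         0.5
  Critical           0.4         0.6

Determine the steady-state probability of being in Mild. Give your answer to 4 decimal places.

0.4444

Let the stationary distribution be π with π = πP and π_1 + π_2 = 1.
π_1 = 0.5·π_1 + 0.4·π_2
Solving with the normalization constraint gives π = (0.4444, 0.5556).
So the stationary probability of Mild is 0.4444.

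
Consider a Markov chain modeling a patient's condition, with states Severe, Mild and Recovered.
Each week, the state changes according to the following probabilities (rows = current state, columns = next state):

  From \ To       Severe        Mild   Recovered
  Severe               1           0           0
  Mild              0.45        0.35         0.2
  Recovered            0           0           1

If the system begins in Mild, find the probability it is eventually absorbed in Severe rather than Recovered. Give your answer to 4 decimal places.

0.6923

Let h(s) be the probability of absorption at Severe starting from transient state s. Then h(Severe) = 1 and h(Recovered) = 0. By first-step analysis:
h(Mild) = 0.45·1 + 0.35·h(Mild) + 0.2·0
Solving: h(Mild) = 0.6923.
Starting from Mild, the probability is 0.6923.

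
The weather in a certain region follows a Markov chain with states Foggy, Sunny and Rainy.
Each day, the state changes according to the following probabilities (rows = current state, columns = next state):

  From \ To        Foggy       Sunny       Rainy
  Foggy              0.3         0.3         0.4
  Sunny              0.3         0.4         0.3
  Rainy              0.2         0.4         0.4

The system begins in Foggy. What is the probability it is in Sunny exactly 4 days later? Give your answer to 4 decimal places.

Propagate the distribution vector 4 days from Foggy.
After 0 days: (1.0000, 0.0000, 0.0000)
After 1 day: (0.3000, 0.3000, 0.4000)
After 2 days: (0.2600, 0.3700, 0.3700)
After 3 days: (0.2630, 0.3740, 0.3630)
After 4 days: (0.2637, 0.3737, 0.3626)
P(in Sunny after 4 days) = 0.3737

0.3737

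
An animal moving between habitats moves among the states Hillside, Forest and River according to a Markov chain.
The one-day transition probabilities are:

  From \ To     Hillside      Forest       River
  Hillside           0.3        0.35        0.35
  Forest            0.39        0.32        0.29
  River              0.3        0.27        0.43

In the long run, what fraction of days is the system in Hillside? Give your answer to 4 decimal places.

0.3281

Let the stationary distribution be π with π = πP and π_1 + π_2 + π_3 = 1.
π_1 = 0.3·π_1 + 0.39·π_2 + 0.3·π_3
π_2 = 0.35·π_1 + 0.32·π_2 + 0.27·π_3
Solving with the normalization constraint gives π = (0.3281, 0.3118, 0.3601).
So the stationary probability of Hillside is 0.3281.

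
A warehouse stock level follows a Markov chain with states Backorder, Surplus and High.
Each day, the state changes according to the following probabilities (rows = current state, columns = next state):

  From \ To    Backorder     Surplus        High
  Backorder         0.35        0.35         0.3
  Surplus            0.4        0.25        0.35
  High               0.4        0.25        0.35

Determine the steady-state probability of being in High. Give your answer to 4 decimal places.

0.3310

Let the stationary distribution be π with π = πP and π_1 + π_2 + π_3 = 1.
π_1 = 0.35·π_1 + 0.4·π_2 + 0.4·π_3
π_2 = 0.35·π_1 + 0.25·π_2 + 0.25·π_3
Solving with the normalization constraint gives π = (0.3810, 0.2881, 0.3310).
So the stationary probability of High is 0.3310.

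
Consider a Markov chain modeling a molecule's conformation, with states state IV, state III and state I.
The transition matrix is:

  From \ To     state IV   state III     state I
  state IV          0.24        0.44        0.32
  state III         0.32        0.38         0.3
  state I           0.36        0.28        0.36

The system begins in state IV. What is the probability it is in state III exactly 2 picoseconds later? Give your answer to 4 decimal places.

Sum over the intermediate state after 1 picosecond:
P = P(state IV→state IV)·P(state IV→state III) + P(state IV→state III)·P(state III→state III) + P(state IV→state I)·P(state I→state III)
  = 0.24×0.44 + 0.44×0.38 + 0.32×0.28
  = 0.1056 + 0.1672 + 0.0896 = 0.3624

0.3624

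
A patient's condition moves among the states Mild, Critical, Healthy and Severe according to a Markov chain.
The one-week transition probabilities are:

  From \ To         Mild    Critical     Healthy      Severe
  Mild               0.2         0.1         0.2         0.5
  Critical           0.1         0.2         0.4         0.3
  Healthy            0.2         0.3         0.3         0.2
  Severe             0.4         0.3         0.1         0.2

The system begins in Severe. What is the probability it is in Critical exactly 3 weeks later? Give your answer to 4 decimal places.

Propagate the distribution vector 3 weeks from Severe.
After 0 weeks: (0.0000, 0.0000, 0.0000, 1.0000)
After 1 week: (0.4000, 0.3000, 0.1000, 0.2000)
After 2 weeks: (0.2100, 0.1900, 0.2500, 0.3500)
After 3 weeks: (0.2510, 0.2390, 0.2280, 0.2820)
P(in Critical after 3 weeks) = 0.2390

0.2390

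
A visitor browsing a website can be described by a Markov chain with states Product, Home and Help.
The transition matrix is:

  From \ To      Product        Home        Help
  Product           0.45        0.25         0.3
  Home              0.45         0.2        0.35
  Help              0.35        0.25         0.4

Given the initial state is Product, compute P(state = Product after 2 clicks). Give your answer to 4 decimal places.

Sum over the intermediate state after 1 click:
P = P(Product→Product)·P(Product→Product) + P(Product→Home)·P(Home→Product) + P(Product→Help)·P(Help→Product)
  = 0.45×0.45 + 0.25×0.45 + 0.3×0.35
  = 0.2025 + 0.1125 + 0.1050 = 0.4200

0.4200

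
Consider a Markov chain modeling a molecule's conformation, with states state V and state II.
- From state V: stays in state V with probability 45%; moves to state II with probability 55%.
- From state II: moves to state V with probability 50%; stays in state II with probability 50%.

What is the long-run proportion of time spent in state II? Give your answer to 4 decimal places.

0.5238

Let the stationary distribution be π with π = πP and π_1 + π_2 = 1.
π_1 = 0.45·π_1 + 0.5·π_2
Solving with the normalization constraint gives π = (0.4762, 0.5238).
So the stationary probability of state II is 0.5238.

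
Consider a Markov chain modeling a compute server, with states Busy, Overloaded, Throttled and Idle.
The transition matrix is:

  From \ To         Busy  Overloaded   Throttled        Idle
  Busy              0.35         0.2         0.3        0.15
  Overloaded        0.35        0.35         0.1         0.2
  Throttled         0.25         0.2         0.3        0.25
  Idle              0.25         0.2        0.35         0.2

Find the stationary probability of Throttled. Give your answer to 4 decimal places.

0.2628

Let the stationary distribution be π with π = πP and π_1 + π_2 + π_3 + π_4 = 1.
π_1 = 0.35·π_1 + 0.35·π_2 + 0.25·π_3 + 0.25·π_4
π_2 = 0.2·π_1 + 0.35·π_2 + 0.2·π_3 + 0.2·π_4
π_3 = 0.3·π_1 + 0.1·π_2 + 0.3·π_3 + 0.35·π_4
Solving with the normalization constraint gives π = (0.3039, 0.2353, 0.2628, 0.1979).
So the stationary probability of Throttled is 0.2628.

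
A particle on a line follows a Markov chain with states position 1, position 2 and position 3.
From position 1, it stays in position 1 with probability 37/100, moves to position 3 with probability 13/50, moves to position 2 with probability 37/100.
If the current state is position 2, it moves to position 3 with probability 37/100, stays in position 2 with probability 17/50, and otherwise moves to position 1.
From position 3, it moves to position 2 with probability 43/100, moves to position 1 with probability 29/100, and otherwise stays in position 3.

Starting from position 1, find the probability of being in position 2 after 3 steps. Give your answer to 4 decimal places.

Propagate the distribution vector 3 steps from position 1.
After 0 steps: (1.0000, 0.0000, 0.0000)
After 1 step: (0.3700, 0.3700, 0.2600)
After 2 steps: (0.3196, 0.3745, 0.3059)
After 3 steps: (0.3156, 0.3771, 0.3073)
P(in position 2 after 3 steps) = 0.3771

0.3771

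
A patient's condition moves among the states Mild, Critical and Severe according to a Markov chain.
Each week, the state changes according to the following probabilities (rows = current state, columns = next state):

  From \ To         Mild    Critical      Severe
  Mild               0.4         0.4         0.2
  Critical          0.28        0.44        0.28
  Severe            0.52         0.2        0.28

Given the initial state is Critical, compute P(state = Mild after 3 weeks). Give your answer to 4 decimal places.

Propagate the distribution vector 3 weeks from Critical.
After 0 weeks: (0.0000, 1.0000, 0.0000)
After 1 week: (0.2800, 0.4400, 0.2800)
After 2 weeks: (0.3808, 0.3616, 0.2576)
After 3 weeks: (0.3875, 0.3629, 0.2495)
P(in Mild after 3 weeks) = 0.3875

0.3875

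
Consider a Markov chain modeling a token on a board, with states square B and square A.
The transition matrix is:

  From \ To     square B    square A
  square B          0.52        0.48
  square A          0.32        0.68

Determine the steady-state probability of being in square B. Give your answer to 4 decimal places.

Let the stationary distribution be π with π = πP and π_1 + π_2 = 1.
π_1 = 0.52·π_1 + 0.32·π_2
Solving with the normalization constraint gives π = (0.4000, 0.6000).
So the stationary probability of square B is 0.4000.

0.4000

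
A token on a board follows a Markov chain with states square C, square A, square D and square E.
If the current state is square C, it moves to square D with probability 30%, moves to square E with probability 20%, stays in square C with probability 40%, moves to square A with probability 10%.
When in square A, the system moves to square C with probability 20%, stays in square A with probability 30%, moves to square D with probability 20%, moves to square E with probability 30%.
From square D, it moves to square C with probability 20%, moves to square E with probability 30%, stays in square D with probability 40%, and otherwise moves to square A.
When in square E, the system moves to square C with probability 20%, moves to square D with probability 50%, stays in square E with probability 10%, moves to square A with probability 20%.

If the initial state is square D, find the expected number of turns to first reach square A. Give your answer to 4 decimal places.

Let t(s) be the expected number of turns to first reach square A from state s, with t(square A) = 0. Conditioning on the first turn:
t(square C) = 1 + 0.4·t(square C) + 0.3·t(square D) + 0.2·t(square E)
t(square D) = 1 + 0.2·t(square C) + 0.4·t(square D) + 0.3·t(square E)
t(square E) = 1 + 0.2·t(square C) + 0.5·t(square D) + 0.1·t(square E)
Solving: t(square C) = 8.2203, t(square D) = 8.1356, t(square E) = 7.4576.
Expected turns from square D to square A: 8.1356.

8.1356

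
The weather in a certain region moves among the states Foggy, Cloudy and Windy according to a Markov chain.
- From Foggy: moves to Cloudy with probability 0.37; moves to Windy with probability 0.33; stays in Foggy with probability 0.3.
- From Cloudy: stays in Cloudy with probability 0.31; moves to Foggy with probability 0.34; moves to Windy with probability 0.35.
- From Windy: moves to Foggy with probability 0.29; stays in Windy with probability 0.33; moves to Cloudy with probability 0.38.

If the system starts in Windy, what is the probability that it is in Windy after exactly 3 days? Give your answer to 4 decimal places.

Propagate the distribution vector 3 days from Windy.
After 0 days: (0.0000, 0.0000, 1.0000)
After 1 day: (0.2900, 0.3800, 0.3300)
After 2 days: (0.3119, 0.3505, 0.3376)
After 3 days: (0.3106, 0.3523, 0.3370)
P(in Windy after 3 days) = 0.3370

0.3370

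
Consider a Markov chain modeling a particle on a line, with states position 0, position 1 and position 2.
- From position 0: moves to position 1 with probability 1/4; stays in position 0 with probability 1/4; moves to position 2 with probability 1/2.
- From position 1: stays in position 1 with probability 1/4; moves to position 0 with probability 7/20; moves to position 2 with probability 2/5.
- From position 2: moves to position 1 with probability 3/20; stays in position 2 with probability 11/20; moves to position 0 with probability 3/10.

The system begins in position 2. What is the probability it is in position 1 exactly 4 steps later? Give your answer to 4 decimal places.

Propagate the distribution vector 4 steps from position 2.
After 0 steps: (0.0000, 0.0000, 1.0000)
After 1 step: (0.3000, 0.1500, 0.5500)
After 2 steps: (0.2925, 0.1950, 0.5125)
After 3 steps: (0.2951, 0.1988, 0.5061)
After 4 steps: (0.2952, 0.1994, 0.5054)
P(in position 1 after 4 steps) = 0.1994

0.1994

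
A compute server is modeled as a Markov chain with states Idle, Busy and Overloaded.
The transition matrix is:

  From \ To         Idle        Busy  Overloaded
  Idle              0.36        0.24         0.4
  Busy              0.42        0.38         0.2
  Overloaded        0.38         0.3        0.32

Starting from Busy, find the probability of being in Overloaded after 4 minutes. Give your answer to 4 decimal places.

Propagate the distribution vector 4 minutes from Busy.
After 0 minutes: (0.0000, 1.0000, 0.0000)
After 1 minute: (0.4200, 0.3800, 0.2000)
After 2 minutes: (0.3868, 0.3052, 0.3080)
After 3 minutes: (0.3845, 0.3012, 0.3143)
After 4 minutes: (0.3844, 0.3010, 0.3146)
P(in Overloaded after 4 minutes) = 0.3146

0.3146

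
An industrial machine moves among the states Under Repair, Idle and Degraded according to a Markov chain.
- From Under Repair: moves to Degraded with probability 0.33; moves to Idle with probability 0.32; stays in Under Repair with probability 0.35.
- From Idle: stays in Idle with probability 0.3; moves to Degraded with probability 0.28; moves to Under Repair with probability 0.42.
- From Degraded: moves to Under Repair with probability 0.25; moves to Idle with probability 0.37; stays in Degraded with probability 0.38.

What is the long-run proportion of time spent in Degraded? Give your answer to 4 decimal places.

Let the stationary distribution be π with π = πP and π_1 + π_2 + π_3 = 1.
π_1 = 0.35·π_1 + 0.42·π_2 + 0.25·π_3
π_2 = 0.32·π_1 + 0.3·π_2 + 0.37·π_3
Solving with the normalization constraint gives π = (0.3401, 0.3299, 0.3300).
So the stationary probability of Degraded is 0.3300.

0.3300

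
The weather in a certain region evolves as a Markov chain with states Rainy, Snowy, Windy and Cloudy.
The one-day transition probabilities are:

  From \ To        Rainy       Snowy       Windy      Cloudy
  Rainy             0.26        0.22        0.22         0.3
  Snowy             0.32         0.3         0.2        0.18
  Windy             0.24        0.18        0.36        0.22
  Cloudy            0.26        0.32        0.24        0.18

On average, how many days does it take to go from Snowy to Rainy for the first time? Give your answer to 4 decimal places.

Let t(s) be the expected number of days to first reach Rainy from state s, with t(Rainy) = 0. Conditioning on the first day:
t(Snowy) = 1 + 0.3·t(Snowy) + 0.2·t(Windy) + 0.18·t(Cloudy)
t(Windy) = 1 + 0.18·t(Snowy) + 0.36·t(Windy) + 0.22·t(Cloudy)
t(Cloudy) = 1 + 0.32·t(Snowy) + 0.24·t(Windy) + 0.18·t(Cloudy)
Solving: t(Snowy) = 3.4622, t(Windy) = 3.8024, t(Cloudy) = 3.6835.
Expected days from Snowy to Rainy: 3.4622.

3.4622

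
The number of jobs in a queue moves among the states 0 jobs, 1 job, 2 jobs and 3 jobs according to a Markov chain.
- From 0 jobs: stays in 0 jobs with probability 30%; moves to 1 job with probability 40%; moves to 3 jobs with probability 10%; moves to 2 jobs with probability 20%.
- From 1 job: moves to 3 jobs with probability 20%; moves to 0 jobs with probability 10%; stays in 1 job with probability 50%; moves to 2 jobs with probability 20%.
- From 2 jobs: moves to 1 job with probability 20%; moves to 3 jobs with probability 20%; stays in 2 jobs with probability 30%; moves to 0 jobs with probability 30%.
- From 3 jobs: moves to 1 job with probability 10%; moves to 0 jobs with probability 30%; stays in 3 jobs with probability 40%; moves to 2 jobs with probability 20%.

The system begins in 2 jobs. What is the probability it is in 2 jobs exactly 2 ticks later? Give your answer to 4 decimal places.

0.2300

Propagate the distribution vector 2 ticks from 2 jobs.
After 0 ticks: (0.0000, 0.0000, 1.0000, 0.0000)
After 1 tick: (0.3000, 0.2000, 0.3000, 0.2000)
After 2 ticks: (0.2600, 0.3000, 0.2300, 0.2100)
P(in 2 jobs after 2 ticks) = 0.2300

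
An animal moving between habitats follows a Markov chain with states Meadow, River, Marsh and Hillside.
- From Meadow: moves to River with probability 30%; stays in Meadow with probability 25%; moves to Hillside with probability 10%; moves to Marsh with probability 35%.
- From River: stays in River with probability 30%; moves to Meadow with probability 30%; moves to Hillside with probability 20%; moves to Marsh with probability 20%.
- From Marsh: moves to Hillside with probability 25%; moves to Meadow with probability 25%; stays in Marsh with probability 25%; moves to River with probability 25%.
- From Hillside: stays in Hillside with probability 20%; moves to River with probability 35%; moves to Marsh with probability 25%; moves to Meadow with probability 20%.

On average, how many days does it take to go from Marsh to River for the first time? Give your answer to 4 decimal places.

3.5414

Let t(s) be the expected number of days to first reach River from state s, with t(River) = 0. Conditioning on the first day:
t(Meadow) = 1 + 0.25·t(Meadow) + 0.35·t(Marsh) + 0.1·t(Hillside)
t(Marsh) = 1 + 0.25·t(Meadow) + 0.25·t(Marsh) + 0.25·t(Hillside)
t(Hillside) = 1 + 0.2·t(Meadow) + 0.25·t(Marsh) + 0.2·t(Hillside)
Solving: t(Meadow) = 3.4140, t(Marsh) = 3.5414, t(Hillside) = 3.2102.
Expected days from Marsh to River: 3.5414.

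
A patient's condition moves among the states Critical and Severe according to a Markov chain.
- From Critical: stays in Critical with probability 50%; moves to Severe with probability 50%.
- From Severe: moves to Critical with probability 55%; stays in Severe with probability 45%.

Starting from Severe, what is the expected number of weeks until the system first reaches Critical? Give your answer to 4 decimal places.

1.8182

Let t(s) be the expected number of weeks to first reach Critical from state s, with t(Critical) = 0. Conditioning on the first week:
t(Severe) = 1 + 0.45·t(Severe)
Solving: t(Severe) = 1.8182.
Expected weeks from Severe to Critical: 1.8182.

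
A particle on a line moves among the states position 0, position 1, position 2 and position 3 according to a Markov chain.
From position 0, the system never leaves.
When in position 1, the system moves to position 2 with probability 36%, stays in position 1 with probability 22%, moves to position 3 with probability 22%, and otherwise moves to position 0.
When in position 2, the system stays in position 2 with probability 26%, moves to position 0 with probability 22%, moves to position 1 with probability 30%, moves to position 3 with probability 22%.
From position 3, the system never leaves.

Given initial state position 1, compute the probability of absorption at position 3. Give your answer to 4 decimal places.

0.5158

Let h(s) be the probability of absorption at position 3 starting from transient state s. Then h(position 3) = 1 and h(position 0) = 0. By first-step analysis:
h(position 1) = 0.2·0 + 0.22·h(position 1) + 0.36·h(position 2) + 0.22·1
h(position 2) = 0.22·0 + 0.3·h(position 1) + 0.26·h(position 2) + 0.22·1
Solving: h(position 1) = 0.5158, h(position 2) = 0.5064.
Starting from position 1, the probability is 0.5158.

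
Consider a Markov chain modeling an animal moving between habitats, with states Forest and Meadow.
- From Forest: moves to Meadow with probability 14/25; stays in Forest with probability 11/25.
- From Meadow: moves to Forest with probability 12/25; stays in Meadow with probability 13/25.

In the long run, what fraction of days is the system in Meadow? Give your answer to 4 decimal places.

0.5385

Let the stationary distribution be π with π = πP and π_1 + π_2 = 1.
π_1 = 0.44·π_1 + 0.48·π_2
Solving with the normalization constraint gives π = (0.4615, 0.5385).
So the stationary probability of Meadow is 0.5385.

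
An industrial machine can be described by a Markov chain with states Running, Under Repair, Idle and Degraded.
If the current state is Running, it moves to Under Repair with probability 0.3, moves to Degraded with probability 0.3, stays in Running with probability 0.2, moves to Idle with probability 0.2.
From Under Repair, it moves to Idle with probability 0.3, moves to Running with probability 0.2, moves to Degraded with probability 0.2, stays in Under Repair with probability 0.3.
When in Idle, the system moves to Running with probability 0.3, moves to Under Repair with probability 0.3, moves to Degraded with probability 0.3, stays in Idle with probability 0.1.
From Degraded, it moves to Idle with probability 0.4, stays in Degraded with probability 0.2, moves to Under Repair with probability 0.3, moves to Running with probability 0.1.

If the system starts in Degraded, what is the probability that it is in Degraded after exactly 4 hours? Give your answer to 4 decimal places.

0.2455

Propagate the distribution vector 4 hours from Degraded.
After 0 hours: (0.0000, 0.0000, 0.0000, 1.0000)
After 1 hour: (0.1000, 0.3000, 0.4000, 0.2000)
After 2 hours: (0.2200, 0.3000, 0.2300, 0.2500)
After 3 hours: (0.1980, 0.3000, 0.2570, 0.2450)
After 4 hours: (0.2012, 0.3000, 0.2533, 0.2455)
P(in Degraded after 4 hours) = 0.2455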